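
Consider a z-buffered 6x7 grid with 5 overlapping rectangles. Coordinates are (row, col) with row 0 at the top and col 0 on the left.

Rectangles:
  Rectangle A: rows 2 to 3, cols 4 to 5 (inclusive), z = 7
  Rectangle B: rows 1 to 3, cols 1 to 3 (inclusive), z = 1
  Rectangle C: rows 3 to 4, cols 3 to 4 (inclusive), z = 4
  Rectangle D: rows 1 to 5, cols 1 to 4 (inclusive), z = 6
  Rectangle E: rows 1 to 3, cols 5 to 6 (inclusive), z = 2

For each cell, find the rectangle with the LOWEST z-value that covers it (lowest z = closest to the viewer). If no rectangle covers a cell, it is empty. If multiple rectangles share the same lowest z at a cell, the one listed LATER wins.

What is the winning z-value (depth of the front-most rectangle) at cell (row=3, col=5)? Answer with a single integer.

Check cell (3,5):
  A: rows 2-3 cols 4-5 z=7 -> covers; best now A (z=7)
  B: rows 1-3 cols 1-3 -> outside (col miss)
  C: rows 3-4 cols 3-4 -> outside (col miss)
  D: rows 1-5 cols 1-4 -> outside (col miss)
  E: rows 1-3 cols 5-6 z=2 -> covers; best now E (z=2)
Winner: E at z=2

Answer: 2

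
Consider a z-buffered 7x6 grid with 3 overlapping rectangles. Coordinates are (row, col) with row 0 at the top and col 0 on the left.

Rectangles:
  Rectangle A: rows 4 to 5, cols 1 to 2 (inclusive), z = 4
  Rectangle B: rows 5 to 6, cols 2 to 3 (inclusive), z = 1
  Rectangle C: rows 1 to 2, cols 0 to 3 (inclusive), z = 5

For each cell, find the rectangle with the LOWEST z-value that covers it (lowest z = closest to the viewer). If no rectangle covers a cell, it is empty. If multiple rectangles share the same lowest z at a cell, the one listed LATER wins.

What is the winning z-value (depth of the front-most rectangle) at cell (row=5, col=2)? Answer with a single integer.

Check cell (5,2):
  A: rows 4-5 cols 1-2 z=4 -> covers; best now A (z=4)
  B: rows 5-6 cols 2-3 z=1 -> covers; best now B (z=1)
  C: rows 1-2 cols 0-3 -> outside (row miss)
Winner: B at z=1

Answer: 1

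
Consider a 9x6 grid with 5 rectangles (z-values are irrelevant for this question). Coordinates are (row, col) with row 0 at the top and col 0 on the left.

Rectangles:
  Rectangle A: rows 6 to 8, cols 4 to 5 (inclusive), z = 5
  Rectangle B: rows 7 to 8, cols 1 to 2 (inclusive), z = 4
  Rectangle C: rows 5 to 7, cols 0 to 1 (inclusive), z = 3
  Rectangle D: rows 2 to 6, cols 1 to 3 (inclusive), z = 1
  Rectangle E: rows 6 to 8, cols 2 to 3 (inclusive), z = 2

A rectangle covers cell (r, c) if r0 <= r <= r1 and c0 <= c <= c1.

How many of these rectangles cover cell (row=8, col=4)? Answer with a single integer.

Answer: 1

Derivation:
Check cell (8,4):
  A: rows 6-8 cols 4-5 -> covers
  B: rows 7-8 cols 1-2 -> outside (col miss)
  C: rows 5-7 cols 0-1 -> outside (row miss)
  D: rows 2-6 cols 1-3 -> outside (row miss)
  E: rows 6-8 cols 2-3 -> outside (col miss)
Count covering = 1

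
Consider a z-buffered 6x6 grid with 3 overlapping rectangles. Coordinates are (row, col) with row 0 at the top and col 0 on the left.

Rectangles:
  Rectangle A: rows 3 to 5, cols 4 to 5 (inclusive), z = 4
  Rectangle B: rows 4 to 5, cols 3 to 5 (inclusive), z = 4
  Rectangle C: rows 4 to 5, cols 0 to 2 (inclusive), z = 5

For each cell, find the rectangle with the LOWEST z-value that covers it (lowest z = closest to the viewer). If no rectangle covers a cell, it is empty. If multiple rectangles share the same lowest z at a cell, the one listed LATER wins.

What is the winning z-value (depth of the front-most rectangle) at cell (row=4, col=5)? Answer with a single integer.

Answer: 4

Derivation:
Check cell (4,5):
  A: rows 3-5 cols 4-5 z=4 -> covers; best now A (z=4)
  B: rows 4-5 cols 3-5 z=4 -> covers; best now B (z=4)
  C: rows 4-5 cols 0-2 -> outside (col miss)
Winner: B at z=4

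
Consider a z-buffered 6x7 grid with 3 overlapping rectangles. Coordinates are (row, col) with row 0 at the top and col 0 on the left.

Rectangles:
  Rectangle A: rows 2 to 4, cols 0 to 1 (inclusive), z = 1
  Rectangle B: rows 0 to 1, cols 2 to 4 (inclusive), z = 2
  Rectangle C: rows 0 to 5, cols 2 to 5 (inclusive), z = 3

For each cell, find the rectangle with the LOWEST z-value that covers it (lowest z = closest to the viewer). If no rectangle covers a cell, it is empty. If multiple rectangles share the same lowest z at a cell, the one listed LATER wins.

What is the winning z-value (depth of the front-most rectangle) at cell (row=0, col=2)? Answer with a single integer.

Answer: 2

Derivation:
Check cell (0,2):
  A: rows 2-4 cols 0-1 -> outside (row miss)
  B: rows 0-1 cols 2-4 z=2 -> covers; best now B (z=2)
  C: rows 0-5 cols 2-5 z=3 -> covers; best now B (z=2)
Winner: B at z=2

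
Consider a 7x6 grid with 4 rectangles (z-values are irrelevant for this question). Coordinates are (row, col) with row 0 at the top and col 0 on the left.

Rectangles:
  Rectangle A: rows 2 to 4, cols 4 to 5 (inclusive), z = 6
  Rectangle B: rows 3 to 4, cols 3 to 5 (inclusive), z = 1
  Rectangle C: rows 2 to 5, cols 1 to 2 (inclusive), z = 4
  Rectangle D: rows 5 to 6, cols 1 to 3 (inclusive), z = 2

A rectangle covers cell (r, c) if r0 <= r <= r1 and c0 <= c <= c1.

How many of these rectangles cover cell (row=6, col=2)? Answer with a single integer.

Check cell (6,2):
  A: rows 2-4 cols 4-5 -> outside (row miss)
  B: rows 3-4 cols 3-5 -> outside (row miss)
  C: rows 2-5 cols 1-2 -> outside (row miss)
  D: rows 5-6 cols 1-3 -> covers
Count covering = 1

Answer: 1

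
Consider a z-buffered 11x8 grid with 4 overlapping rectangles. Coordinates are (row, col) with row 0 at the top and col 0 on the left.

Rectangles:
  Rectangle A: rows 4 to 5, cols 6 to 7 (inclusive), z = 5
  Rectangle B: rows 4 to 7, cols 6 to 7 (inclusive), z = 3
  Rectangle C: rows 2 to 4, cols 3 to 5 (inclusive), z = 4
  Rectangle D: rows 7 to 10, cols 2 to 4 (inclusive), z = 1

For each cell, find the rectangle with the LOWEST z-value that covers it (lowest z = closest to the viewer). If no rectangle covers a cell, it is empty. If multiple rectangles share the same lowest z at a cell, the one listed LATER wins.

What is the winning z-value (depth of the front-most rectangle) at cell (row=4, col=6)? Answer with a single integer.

Answer: 3

Derivation:
Check cell (4,6):
  A: rows 4-5 cols 6-7 z=5 -> covers; best now A (z=5)
  B: rows 4-7 cols 6-7 z=3 -> covers; best now B (z=3)
  C: rows 2-4 cols 3-5 -> outside (col miss)
  D: rows 7-10 cols 2-4 -> outside (row miss)
Winner: B at z=3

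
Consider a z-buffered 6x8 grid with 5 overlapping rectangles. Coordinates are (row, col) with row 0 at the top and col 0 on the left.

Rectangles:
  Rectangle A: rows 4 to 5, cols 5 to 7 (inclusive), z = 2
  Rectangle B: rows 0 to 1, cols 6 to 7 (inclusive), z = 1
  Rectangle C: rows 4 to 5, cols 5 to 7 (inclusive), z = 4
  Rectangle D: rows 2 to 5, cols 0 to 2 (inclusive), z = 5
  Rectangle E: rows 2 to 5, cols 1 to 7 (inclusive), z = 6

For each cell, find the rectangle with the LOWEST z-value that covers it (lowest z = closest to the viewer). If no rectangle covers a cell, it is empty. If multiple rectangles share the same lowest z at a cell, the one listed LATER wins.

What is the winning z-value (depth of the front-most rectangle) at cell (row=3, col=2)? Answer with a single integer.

Answer: 5

Derivation:
Check cell (3,2):
  A: rows 4-5 cols 5-7 -> outside (row miss)
  B: rows 0-1 cols 6-7 -> outside (row miss)
  C: rows 4-5 cols 5-7 -> outside (row miss)
  D: rows 2-5 cols 0-2 z=5 -> covers; best now D (z=5)
  E: rows 2-5 cols 1-7 z=6 -> covers; best now D (z=5)
Winner: D at z=5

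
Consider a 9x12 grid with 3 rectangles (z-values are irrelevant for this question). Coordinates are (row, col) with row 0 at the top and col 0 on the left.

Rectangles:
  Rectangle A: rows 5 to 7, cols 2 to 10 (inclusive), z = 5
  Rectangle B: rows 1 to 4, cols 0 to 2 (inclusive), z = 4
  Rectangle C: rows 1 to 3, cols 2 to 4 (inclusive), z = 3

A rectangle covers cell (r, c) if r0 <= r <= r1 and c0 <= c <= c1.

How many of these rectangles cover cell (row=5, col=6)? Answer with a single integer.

Answer: 1

Derivation:
Check cell (5,6):
  A: rows 5-7 cols 2-10 -> covers
  B: rows 1-4 cols 0-2 -> outside (row miss)
  C: rows 1-3 cols 2-4 -> outside (row miss)
Count covering = 1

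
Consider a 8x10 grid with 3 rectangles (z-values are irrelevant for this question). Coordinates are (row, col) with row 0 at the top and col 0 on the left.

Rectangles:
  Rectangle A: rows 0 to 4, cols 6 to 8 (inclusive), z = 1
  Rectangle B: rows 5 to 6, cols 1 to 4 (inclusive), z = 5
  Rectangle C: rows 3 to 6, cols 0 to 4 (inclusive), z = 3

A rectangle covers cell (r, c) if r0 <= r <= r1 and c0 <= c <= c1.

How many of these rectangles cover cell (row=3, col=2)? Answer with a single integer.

Check cell (3,2):
  A: rows 0-4 cols 6-8 -> outside (col miss)
  B: rows 5-6 cols 1-4 -> outside (row miss)
  C: rows 3-6 cols 0-4 -> covers
Count covering = 1

Answer: 1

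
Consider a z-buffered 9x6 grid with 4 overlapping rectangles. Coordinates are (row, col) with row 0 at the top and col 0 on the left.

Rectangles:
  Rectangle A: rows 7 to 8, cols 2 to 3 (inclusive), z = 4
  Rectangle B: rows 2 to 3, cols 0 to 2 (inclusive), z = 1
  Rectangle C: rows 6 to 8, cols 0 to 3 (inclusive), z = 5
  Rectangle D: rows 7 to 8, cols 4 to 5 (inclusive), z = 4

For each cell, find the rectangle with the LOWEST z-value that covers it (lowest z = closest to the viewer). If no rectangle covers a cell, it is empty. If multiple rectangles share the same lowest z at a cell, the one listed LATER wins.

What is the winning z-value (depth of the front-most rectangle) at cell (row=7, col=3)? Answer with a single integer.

Check cell (7,3):
  A: rows 7-8 cols 2-3 z=4 -> covers; best now A (z=4)
  B: rows 2-3 cols 0-2 -> outside (row miss)
  C: rows 6-8 cols 0-3 z=5 -> covers; best now A (z=4)
  D: rows 7-8 cols 4-5 -> outside (col miss)
Winner: A at z=4

Answer: 4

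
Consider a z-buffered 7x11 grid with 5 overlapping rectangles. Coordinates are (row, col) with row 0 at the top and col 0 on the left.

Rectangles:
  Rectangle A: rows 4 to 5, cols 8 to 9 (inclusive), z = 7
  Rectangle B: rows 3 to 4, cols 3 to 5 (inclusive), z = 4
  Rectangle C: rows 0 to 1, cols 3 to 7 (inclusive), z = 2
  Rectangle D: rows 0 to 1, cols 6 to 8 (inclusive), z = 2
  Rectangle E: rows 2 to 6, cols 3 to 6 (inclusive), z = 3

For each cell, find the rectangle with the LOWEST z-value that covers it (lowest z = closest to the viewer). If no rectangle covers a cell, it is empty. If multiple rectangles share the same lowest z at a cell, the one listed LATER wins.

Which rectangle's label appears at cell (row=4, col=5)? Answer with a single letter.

Answer: E

Derivation:
Check cell (4,5):
  A: rows 4-5 cols 8-9 -> outside (col miss)
  B: rows 3-4 cols 3-5 z=4 -> covers; best now B (z=4)
  C: rows 0-1 cols 3-7 -> outside (row miss)
  D: rows 0-1 cols 6-8 -> outside (row miss)
  E: rows 2-6 cols 3-6 z=3 -> covers; best now E (z=3)
Winner: E at z=3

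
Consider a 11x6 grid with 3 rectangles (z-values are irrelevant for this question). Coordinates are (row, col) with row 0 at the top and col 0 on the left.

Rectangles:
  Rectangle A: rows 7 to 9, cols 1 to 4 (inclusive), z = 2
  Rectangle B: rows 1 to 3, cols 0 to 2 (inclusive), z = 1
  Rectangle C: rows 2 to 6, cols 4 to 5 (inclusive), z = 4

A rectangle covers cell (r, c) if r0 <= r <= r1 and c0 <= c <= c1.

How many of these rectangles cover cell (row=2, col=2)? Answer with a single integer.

Check cell (2,2):
  A: rows 7-9 cols 1-4 -> outside (row miss)
  B: rows 1-3 cols 0-2 -> covers
  C: rows 2-6 cols 4-5 -> outside (col miss)
Count covering = 1

Answer: 1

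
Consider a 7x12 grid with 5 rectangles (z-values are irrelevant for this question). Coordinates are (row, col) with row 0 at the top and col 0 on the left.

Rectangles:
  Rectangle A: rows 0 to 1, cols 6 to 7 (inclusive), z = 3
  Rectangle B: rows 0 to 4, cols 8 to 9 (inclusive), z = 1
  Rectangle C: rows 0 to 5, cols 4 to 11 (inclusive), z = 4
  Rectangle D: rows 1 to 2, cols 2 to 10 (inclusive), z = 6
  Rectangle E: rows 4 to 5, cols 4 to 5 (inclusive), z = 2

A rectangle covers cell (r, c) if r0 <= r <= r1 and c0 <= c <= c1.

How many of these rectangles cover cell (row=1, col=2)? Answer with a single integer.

Answer: 1

Derivation:
Check cell (1,2):
  A: rows 0-1 cols 6-7 -> outside (col miss)
  B: rows 0-4 cols 8-9 -> outside (col miss)
  C: rows 0-5 cols 4-11 -> outside (col miss)
  D: rows 1-2 cols 2-10 -> covers
  E: rows 4-5 cols 4-5 -> outside (row miss)
Count covering = 1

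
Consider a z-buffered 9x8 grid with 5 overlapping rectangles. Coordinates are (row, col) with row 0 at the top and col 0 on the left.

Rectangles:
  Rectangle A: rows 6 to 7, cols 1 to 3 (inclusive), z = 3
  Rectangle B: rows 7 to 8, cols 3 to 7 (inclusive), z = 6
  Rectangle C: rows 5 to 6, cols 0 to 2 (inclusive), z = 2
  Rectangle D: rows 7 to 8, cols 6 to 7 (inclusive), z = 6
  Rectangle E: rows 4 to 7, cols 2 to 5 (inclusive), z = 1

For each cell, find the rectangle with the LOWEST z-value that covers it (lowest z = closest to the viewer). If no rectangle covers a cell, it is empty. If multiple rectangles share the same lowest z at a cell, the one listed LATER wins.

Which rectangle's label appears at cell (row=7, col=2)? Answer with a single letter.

Answer: E

Derivation:
Check cell (7,2):
  A: rows 6-7 cols 1-3 z=3 -> covers; best now A (z=3)
  B: rows 7-8 cols 3-7 -> outside (col miss)
  C: rows 5-6 cols 0-2 -> outside (row miss)
  D: rows 7-8 cols 6-7 -> outside (col miss)
  E: rows 4-7 cols 2-5 z=1 -> covers; best now E (z=1)
Winner: E at z=1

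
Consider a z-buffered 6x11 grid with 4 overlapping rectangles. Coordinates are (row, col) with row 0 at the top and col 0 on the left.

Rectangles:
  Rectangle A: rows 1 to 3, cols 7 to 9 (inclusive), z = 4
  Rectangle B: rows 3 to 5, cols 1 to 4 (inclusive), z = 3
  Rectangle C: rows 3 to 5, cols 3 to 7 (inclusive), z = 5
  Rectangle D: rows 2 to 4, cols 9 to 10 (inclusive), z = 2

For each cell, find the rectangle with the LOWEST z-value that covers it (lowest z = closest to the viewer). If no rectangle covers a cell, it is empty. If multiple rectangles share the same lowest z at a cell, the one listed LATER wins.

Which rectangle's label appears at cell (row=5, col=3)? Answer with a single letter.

Answer: B

Derivation:
Check cell (5,3):
  A: rows 1-3 cols 7-9 -> outside (row miss)
  B: rows 3-5 cols 1-4 z=3 -> covers; best now B (z=3)
  C: rows 3-5 cols 3-7 z=5 -> covers; best now B (z=3)
  D: rows 2-4 cols 9-10 -> outside (row miss)
Winner: B at z=3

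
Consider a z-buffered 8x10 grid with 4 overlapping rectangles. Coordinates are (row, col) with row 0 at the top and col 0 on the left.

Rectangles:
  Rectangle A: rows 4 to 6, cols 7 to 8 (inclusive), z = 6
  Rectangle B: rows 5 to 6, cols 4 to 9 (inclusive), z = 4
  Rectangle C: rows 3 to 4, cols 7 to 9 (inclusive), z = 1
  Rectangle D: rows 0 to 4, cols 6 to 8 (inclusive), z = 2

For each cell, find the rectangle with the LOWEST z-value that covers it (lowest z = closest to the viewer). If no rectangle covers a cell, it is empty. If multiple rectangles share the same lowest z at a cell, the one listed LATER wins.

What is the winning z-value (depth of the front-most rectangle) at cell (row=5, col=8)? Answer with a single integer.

Check cell (5,8):
  A: rows 4-6 cols 7-8 z=6 -> covers; best now A (z=6)
  B: rows 5-6 cols 4-9 z=4 -> covers; best now B (z=4)
  C: rows 3-4 cols 7-9 -> outside (row miss)
  D: rows 0-4 cols 6-8 -> outside (row miss)
Winner: B at z=4

Answer: 4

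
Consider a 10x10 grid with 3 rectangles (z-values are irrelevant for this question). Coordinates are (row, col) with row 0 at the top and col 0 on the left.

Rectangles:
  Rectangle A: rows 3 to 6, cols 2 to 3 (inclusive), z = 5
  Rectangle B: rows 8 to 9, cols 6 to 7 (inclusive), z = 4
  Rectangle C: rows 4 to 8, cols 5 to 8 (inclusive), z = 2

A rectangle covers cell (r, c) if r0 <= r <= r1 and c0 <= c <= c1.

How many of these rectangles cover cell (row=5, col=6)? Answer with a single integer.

Check cell (5,6):
  A: rows 3-6 cols 2-3 -> outside (col miss)
  B: rows 8-9 cols 6-7 -> outside (row miss)
  C: rows 4-8 cols 5-8 -> covers
Count covering = 1

Answer: 1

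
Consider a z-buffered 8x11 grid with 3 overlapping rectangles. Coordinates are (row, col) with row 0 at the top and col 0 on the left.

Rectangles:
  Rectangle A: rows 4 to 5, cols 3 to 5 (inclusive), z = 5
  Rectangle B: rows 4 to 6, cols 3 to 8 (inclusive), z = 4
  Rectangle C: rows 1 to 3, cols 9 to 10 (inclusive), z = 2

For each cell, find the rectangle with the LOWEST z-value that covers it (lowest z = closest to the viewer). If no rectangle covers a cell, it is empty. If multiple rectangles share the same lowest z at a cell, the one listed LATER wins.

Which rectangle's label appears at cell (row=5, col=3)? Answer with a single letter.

Answer: B

Derivation:
Check cell (5,3):
  A: rows 4-5 cols 3-5 z=5 -> covers; best now A (z=5)
  B: rows 4-6 cols 3-8 z=4 -> covers; best now B (z=4)
  C: rows 1-3 cols 9-10 -> outside (row miss)
Winner: B at z=4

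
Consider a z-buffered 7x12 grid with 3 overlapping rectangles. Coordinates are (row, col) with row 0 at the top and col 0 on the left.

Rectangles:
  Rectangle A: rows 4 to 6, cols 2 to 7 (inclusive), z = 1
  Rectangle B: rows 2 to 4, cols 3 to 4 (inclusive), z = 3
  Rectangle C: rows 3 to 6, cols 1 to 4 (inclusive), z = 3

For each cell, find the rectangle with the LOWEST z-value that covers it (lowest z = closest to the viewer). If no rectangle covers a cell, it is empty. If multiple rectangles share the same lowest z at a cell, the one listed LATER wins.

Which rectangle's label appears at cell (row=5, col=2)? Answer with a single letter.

Check cell (5,2):
  A: rows 4-6 cols 2-7 z=1 -> covers; best now A (z=1)
  B: rows 2-4 cols 3-4 -> outside (row miss)
  C: rows 3-6 cols 1-4 z=3 -> covers; best now A (z=1)
Winner: A at z=1

Answer: A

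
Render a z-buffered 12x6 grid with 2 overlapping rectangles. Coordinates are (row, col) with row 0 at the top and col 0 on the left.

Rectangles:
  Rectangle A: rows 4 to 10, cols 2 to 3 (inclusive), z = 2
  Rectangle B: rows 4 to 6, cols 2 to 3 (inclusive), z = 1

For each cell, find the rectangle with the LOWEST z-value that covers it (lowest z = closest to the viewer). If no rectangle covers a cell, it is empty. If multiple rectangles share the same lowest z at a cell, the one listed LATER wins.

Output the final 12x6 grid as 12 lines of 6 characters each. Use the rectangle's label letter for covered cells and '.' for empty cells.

......
......
......
......
..BB..
..BB..
..BB..
..AA..
..AA..
..AA..
..AA..
......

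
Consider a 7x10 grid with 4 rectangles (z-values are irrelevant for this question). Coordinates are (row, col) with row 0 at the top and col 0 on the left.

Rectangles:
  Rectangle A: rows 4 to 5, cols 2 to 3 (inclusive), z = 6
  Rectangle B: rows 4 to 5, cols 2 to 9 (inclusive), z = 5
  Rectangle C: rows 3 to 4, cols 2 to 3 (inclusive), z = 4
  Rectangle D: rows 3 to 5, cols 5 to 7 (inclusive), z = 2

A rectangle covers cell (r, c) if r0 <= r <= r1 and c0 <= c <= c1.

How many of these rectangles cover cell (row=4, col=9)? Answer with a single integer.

Answer: 1

Derivation:
Check cell (4,9):
  A: rows 4-5 cols 2-3 -> outside (col miss)
  B: rows 4-5 cols 2-9 -> covers
  C: rows 3-4 cols 2-3 -> outside (col miss)
  D: rows 3-5 cols 5-7 -> outside (col miss)
Count covering = 1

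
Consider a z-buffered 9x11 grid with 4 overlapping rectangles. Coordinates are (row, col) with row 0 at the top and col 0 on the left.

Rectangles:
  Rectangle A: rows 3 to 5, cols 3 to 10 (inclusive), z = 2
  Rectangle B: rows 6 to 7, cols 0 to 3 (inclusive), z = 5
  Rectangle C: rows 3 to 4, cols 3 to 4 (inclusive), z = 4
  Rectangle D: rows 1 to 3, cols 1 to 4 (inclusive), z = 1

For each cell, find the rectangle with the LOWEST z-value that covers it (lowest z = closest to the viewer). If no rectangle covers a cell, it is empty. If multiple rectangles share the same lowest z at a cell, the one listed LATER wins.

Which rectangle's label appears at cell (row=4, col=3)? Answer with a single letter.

Check cell (4,3):
  A: rows 3-5 cols 3-10 z=2 -> covers; best now A (z=2)
  B: rows 6-7 cols 0-3 -> outside (row miss)
  C: rows 3-4 cols 3-4 z=4 -> covers; best now A (z=2)
  D: rows 1-3 cols 1-4 -> outside (row miss)
Winner: A at z=2

Answer: A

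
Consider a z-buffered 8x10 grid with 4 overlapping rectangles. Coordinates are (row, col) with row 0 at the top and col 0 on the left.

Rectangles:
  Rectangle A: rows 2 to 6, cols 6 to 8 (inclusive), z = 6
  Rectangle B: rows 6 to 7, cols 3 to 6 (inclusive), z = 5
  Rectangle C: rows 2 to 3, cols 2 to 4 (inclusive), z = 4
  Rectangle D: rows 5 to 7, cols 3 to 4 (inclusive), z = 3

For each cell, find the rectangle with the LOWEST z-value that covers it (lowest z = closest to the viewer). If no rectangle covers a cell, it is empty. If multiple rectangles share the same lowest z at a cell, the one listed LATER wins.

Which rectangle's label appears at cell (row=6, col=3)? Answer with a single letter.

Check cell (6,3):
  A: rows 2-6 cols 6-8 -> outside (col miss)
  B: rows 6-7 cols 3-6 z=5 -> covers; best now B (z=5)
  C: rows 2-3 cols 2-4 -> outside (row miss)
  D: rows 5-7 cols 3-4 z=3 -> covers; best now D (z=3)
Winner: D at z=3

Answer: D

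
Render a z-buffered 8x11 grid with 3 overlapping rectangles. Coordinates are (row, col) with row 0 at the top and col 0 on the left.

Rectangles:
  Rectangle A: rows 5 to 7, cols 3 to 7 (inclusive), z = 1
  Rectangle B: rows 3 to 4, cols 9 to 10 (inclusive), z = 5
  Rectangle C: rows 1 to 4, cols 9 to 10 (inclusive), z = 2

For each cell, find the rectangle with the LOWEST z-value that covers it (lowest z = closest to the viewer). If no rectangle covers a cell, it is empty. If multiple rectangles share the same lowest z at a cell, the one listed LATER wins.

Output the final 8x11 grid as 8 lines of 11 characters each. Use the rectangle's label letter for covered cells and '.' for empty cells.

...........
.........CC
.........CC
.........CC
.........CC
...AAAAA...
...AAAAA...
...AAAAA...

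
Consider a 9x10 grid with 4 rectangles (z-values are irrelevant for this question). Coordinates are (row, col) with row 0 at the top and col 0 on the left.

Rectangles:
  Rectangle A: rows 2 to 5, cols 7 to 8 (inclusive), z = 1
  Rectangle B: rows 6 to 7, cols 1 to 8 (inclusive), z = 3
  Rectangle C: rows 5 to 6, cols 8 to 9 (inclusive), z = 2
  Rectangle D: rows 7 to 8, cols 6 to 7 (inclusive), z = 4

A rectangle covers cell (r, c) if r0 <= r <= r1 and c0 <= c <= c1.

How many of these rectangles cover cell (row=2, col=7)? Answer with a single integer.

Answer: 1

Derivation:
Check cell (2,7):
  A: rows 2-5 cols 7-8 -> covers
  B: rows 6-7 cols 1-8 -> outside (row miss)
  C: rows 5-6 cols 8-9 -> outside (row miss)
  D: rows 7-8 cols 6-7 -> outside (row miss)
Count covering = 1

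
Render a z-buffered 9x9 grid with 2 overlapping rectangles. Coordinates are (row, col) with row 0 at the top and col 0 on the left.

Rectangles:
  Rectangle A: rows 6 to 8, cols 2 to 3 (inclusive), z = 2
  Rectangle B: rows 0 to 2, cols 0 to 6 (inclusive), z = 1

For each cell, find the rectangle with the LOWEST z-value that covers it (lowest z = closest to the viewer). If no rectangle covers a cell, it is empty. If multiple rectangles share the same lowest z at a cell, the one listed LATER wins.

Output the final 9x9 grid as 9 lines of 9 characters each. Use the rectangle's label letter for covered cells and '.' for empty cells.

BBBBBBB..
BBBBBBB..
BBBBBBB..
.........
.........
.........
..AA.....
..AA.....
..AA.....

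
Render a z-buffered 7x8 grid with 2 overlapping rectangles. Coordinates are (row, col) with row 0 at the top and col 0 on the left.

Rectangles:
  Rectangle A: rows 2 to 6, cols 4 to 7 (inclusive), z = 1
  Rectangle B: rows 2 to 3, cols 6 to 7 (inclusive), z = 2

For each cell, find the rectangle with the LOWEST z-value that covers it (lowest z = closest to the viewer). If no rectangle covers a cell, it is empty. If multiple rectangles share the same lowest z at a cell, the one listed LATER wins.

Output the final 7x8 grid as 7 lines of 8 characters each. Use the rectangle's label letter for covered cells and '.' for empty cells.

........
........
....AAAA
....AAAA
....AAAA
....AAAA
....AAAA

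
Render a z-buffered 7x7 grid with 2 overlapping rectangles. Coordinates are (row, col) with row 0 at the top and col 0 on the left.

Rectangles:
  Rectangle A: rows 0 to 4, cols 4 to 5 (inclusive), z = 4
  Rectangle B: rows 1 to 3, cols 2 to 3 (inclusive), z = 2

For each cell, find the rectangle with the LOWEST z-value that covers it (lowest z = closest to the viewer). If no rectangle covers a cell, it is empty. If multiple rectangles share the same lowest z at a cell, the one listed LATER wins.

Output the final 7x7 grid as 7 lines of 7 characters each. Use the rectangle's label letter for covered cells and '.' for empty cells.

....AA.
..BBAA.
..BBAA.
..BBAA.
....AA.
.......
.......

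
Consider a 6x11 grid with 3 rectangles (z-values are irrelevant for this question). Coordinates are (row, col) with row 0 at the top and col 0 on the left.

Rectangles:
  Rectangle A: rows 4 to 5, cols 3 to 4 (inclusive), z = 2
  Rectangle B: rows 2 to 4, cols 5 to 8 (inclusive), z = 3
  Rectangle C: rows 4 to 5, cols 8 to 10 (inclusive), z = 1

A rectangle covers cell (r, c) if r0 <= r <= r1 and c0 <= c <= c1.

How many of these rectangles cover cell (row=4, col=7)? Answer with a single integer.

Answer: 1

Derivation:
Check cell (4,7):
  A: rows 4-5 cols 3-4 -> outside (col miss)
  B: rows 2-4 cols 5-8 -> covers
  C: rows 4-5 cols 8-10 -> outside (col miss)
Count covering = 1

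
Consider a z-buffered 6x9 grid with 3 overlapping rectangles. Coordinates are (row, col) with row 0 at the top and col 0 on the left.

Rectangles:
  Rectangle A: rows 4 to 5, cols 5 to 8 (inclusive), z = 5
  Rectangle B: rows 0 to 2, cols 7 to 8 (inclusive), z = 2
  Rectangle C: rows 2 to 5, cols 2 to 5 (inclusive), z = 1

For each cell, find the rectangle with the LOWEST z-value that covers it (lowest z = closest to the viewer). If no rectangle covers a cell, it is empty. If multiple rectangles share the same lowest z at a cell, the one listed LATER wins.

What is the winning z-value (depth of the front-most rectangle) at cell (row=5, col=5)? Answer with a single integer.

Answer: 1

Derivation:
Check cell (5,5):
  A: rows 4-5 cols 5-8 z=5 -> covers; best now A (z=5)
  B: rows 0-2 cols 7-8 -> outside (row miss)
  C: rows 2-5 cols 2-5 z=1 -> covers; best now C (z=1)
Winner: C at z=1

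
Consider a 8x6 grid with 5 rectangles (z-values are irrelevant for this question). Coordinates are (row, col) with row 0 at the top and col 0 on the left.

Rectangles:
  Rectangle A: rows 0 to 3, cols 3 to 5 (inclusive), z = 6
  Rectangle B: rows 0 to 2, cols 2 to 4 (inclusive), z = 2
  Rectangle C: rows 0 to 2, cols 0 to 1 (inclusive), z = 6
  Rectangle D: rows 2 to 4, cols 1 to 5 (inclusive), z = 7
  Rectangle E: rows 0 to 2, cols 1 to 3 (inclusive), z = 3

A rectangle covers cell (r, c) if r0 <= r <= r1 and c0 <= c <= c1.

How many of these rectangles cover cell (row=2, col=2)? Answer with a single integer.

Answer: 3

Derivation:
Check cell (2,2):
  A: rows 0-3 cols 3-5 -> outside (col miss)
  B: rows 0-2 cols 2-4 -> covers
  C: rows 0-2 cols 0-1 -> outside (col miss)
  D: rows 2-4 cols 1-5 -> covers
  E: rows 0-2 cols 1-3 -> covers
Count covering = 3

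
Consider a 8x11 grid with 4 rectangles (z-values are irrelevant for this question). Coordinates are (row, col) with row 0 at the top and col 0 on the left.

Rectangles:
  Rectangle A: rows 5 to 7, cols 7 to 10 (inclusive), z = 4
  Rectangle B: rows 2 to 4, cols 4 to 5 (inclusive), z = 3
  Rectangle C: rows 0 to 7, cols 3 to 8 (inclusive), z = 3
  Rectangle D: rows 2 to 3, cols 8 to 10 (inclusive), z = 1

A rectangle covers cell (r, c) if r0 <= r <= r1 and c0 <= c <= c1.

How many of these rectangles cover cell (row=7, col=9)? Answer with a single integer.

Check cell (7,9):
  A: rows 5-7 cols 7-10 -> covers
  B: rows 2-4 cols 4-5 -> outside (row miss)
  C: rows 0-7 cols 3-8 -> outside (col miss)
  D: rows 2-3 cols 8-10 -> outside (row miss)
Count covering = 1

Answer: 1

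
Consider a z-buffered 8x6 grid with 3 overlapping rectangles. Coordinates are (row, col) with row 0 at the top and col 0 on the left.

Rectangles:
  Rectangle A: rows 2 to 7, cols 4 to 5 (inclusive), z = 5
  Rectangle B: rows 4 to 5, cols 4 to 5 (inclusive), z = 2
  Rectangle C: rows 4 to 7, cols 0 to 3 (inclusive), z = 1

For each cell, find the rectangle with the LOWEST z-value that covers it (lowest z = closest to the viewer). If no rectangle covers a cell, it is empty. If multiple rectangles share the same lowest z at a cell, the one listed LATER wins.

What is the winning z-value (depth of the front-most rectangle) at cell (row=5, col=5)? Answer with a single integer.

Check cell (5,5):
  A: rows 2-7 cols 4-5 z=5 -> covers; best now A (z=5)
  B: rows 4-5 cols 4-5 z=2 -> covers; best now B (z=2)
  C: rows 4-7 cols 0-3 -> outside (col miss)
Winner: B at z=2

Answer: 2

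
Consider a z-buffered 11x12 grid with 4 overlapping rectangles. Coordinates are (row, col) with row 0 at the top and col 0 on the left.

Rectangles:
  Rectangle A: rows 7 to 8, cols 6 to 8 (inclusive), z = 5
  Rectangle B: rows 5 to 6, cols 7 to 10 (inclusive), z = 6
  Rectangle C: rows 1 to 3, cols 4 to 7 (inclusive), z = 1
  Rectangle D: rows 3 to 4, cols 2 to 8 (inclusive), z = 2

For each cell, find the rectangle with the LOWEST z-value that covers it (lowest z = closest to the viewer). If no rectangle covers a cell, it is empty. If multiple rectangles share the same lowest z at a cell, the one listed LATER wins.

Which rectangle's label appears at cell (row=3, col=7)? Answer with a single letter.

Check cell (3,7):
  A: rows 7-8 cols 6-8 -> outside (row miss)
  B: rows 5-6 cols 7-10 -> outside (row miss)
  C: rows 1-3 cols 4-7 z=1 -> covers; best now C (z=1)
  D: rows 3-4 cols 2-8 z=2 -> covers; best now C (z=1)
Winner: C at z=1

Answer: C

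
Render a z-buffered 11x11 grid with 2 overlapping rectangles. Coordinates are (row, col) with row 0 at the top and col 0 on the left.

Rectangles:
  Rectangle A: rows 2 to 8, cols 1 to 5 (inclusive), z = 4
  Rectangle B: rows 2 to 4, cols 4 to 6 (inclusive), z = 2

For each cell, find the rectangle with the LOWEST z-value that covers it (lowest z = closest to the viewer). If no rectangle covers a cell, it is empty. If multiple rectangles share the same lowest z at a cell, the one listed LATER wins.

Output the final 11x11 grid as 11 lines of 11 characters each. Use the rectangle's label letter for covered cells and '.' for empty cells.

...........
...........
.AAABBB....
.AAABBB....
.AAABBB....
.AAAAA.....
.AAAAA.....
.AAAAA.....
.AAAAA.....
...........
...........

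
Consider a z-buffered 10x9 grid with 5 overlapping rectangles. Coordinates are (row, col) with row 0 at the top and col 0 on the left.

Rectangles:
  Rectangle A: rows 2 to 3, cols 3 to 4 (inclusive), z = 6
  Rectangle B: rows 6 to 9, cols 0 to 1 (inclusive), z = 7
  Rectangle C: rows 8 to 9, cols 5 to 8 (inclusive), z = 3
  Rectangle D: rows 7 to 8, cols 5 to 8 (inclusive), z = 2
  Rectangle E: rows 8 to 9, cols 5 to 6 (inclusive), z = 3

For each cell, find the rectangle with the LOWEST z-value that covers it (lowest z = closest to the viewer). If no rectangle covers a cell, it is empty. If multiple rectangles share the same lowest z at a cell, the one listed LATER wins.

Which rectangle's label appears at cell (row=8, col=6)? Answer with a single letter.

Answer: D

Derivation:
Check cell (8,6):
  A: rows 2-3 cols 3-4 -> outside (row miss)
  B: rows 6-9 cols 0-1 -> outside (col miss)
  C: rows 8-9 cols 5-8 z=3 -> covers; best now C (z=3)
  D: rows 7-8 cols 5-8 z=2 -> covers; best now D (z=2)
  E: rows 8-9 cols 5-6 z=3 -> covers; best now D (z=2)
Winner: D at z=2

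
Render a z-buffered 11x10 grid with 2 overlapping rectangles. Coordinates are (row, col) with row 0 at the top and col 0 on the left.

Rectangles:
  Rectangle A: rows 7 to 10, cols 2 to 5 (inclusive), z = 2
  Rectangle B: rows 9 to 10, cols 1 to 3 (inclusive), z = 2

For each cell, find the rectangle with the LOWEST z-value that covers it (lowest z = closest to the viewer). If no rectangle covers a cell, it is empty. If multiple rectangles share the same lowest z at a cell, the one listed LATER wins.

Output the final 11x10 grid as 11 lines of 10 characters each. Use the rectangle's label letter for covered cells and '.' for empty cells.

..........
..........
..........
..........
..........
..........
..........
..AAAA....
..AAAA....
.BBBAA....
.BBBAA....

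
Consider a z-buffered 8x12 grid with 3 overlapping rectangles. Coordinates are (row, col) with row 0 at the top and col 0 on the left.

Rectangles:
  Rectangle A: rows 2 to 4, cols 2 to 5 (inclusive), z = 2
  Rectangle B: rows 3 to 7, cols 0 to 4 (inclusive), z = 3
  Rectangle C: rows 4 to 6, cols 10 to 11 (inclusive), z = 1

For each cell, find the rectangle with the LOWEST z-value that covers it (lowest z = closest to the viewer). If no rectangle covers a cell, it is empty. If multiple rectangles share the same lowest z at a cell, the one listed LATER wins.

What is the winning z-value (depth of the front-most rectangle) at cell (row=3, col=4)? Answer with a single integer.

Check cell (3,4):
  A: rows 2-4 cols 2-5 z=2 -> covers; best now A (z=2)
  B: rows 3-7 cols 0-4 z=3 -> covers; best now A (z=2)
  C: rows 4-6 cols 10-11 -> outside (row miss)
Winner: A at z=2

Answer: 2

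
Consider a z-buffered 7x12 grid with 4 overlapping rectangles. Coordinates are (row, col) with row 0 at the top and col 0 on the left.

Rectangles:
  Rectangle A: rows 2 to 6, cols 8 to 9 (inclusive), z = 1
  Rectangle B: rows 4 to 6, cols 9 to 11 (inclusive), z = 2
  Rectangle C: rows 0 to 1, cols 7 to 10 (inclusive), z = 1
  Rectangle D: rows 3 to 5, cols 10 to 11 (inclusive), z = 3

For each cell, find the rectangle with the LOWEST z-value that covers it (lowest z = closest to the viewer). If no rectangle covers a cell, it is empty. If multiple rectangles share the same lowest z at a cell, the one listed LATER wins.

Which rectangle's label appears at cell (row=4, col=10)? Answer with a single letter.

Check cell (4,10):
  A: rows 2-6 cols 8-9 -> outside (col miss)
  B: rows 4-6 cols 9-11 z=2 -> covers; best now B (z=2)
  C: rows 0-1 cols 7-10 -> outside (row miss)
  D: rows 3-5 cols 10-11 z=3 -> covers; best now B (z=2)
Winner: B at z=2

Answer: B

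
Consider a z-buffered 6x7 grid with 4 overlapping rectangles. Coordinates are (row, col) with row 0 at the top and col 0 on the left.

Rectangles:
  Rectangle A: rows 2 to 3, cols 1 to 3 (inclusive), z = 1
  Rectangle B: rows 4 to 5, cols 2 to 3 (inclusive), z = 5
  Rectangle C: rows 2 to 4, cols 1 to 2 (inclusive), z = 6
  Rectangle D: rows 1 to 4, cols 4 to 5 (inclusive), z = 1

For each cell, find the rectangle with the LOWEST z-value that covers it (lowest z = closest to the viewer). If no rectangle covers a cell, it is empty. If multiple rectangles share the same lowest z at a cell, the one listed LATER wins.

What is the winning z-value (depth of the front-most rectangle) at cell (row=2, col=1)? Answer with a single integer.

Answer: 1

Derivation:
Check cell (2,1):
  A: rows 2-3 cols 1-3 z=1 -> covers; best now A (z=1)
  B: rows 4-5 cols 2-3 -> outside (row miss)
  C: rows 2-4 cols 1-2 z=6 -> covers; best now A (z=1)
  D: rows 1-4 cols 4-5 -> outside (col miss)
Winner: A at z=1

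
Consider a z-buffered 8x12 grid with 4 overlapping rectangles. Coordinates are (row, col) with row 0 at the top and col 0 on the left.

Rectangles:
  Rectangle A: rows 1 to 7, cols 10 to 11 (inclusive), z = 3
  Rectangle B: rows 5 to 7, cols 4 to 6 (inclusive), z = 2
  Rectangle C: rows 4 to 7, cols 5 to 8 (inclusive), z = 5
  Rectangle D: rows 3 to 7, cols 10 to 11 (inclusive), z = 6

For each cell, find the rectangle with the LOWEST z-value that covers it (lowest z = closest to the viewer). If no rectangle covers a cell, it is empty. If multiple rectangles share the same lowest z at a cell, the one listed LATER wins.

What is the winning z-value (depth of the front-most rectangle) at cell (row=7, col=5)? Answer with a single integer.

Answer: 2

Derivation:
Check cell (7,5):
  A: rows 1-7 cols 10-11 -> outside (col miss)
  B: rows 5-7 cols 4-6 z=2 -> covers; best now B (z=2)
  C: rows 4-7 cols 5-8 z=5 -> covers; best now B (z=2)
  D: rows 3-7 cols 10-11 -> outside (col miss)
Winner: B at z=2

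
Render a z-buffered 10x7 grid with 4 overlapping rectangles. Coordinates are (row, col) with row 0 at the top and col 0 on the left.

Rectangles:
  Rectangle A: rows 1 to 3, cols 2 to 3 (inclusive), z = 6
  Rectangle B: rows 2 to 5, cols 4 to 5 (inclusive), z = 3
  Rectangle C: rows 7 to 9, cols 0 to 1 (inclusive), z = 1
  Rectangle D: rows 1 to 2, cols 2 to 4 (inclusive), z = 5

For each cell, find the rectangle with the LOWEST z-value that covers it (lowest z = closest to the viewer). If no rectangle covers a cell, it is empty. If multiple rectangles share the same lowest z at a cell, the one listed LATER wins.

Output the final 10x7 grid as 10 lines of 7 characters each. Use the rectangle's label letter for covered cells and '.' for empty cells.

.......
..DDD..
..DDBB.
..AABB.
....BB.
....BB.
.......
CC.....
CC.....
CC.....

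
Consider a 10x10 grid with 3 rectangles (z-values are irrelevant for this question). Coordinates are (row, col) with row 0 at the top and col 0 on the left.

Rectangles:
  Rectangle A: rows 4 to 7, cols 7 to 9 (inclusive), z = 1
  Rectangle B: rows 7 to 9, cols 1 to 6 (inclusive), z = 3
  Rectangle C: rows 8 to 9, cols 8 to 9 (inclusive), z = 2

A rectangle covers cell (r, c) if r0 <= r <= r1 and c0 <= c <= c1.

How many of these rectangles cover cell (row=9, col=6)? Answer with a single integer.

Check cell (9,6):
  A: rows 4-7 cols 7-9 -> outside (row miss)
  B: rows 7-9 cols 1-6 -> covers
  C: rows 8-9 cols 8-9 -> outside (col miss)
Count covering = 1

Answer: 1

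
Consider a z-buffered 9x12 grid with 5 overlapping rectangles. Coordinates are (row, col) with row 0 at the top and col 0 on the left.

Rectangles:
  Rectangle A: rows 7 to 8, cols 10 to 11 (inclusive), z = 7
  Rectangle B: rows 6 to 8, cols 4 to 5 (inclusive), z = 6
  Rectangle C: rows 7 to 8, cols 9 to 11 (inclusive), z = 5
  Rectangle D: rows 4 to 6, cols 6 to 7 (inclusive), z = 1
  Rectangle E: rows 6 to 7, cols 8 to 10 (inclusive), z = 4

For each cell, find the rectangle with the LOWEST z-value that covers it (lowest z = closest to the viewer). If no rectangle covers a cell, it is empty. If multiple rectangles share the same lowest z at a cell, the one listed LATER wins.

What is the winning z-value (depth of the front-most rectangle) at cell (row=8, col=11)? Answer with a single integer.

Check cell (8,11):
  A: rows 7-8 cols 10-11 z=7 -> covers; best now A (z=7)
  B: rows 6-8 cols 4-5 -> outside (col miss)
  C: rows 7-8 cols 9-11 z=5 -> covers; best now C (z=5)
  D: rows 4-6 cols 6-7 -> outside (row miss)
  E: rows 6-7 cols 8-10 -> outside (row miss)
Winner: C at z=5

Answer: 5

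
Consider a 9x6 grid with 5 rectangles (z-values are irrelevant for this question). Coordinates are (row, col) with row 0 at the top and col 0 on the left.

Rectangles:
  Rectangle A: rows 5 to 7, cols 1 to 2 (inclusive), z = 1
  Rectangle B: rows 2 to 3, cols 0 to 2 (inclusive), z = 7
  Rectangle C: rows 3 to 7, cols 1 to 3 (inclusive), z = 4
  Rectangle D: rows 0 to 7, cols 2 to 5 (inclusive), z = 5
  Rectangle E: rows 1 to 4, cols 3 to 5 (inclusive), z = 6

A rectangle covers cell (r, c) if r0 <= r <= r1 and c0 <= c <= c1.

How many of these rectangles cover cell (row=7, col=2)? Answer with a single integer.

Check cell (7,2):
  A: rows 5-7 cols 1-2 -> covers
  B: rows 2-3 cols 0-2 -> outside (row miss)
  C: rows 3-7 cols 1-3 -> covers
  D: rows 0-7 cols 2-5 -> covers
  E: rows 1-4 cols 3-5 -> outside (row miss)
Count covering = 3

Answer: 3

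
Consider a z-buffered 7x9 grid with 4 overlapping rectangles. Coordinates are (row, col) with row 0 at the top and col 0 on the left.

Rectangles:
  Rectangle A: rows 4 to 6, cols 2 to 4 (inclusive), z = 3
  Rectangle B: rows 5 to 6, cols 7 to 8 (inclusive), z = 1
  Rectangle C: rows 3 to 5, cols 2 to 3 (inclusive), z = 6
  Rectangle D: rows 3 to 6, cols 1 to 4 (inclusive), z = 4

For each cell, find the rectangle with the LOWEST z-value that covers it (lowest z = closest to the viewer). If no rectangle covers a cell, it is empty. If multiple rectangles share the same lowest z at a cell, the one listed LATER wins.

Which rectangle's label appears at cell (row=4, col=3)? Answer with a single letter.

Check cell (4,3):
  A: rows 4-6 cols 2-4 z=3 -> covers; best now A (z=3)
  B: rows 5-6 cols 7-8 -> outside (row miss)
  C: rows 3-5 cols 2-3 z=6 -> covers; best now A (z=3)
  D: rows 3-6 cols 1-4 z=4 -> covers; best now A (z=3)
Winner: A at z=3

Answer: A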